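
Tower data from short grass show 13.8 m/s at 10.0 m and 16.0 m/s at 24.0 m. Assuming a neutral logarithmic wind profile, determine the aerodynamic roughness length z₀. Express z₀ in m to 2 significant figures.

z₀ ≈ 0.041 m

Log law: V(z) ∝ ln(z/z₀). With r = V₁/V₂ = 13.8/16.0 = 0.86250,
r · ln(z₂/z₀) = ln(z₁/z₀) ⇒ ln z₀ = (ln z₁ − r·ln z₂)/(1 − r)
ln z₀ = (2.30259 − 0.86250×3.17805) / 0.13750 = -3.1890
z₀ = exp(-3.1890) = 0.04121 m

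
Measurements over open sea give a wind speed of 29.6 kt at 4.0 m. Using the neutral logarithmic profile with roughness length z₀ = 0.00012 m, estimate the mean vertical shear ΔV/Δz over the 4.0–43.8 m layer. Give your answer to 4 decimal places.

Log law: V₂ = V₁ · ln(z₂/z₀)/ln(z₁/z₀) = 29.6 × 12.8077/10.4143 = 36.4025 kt
ΔV/Δz = (36.4025 − 29.6)/(43.8 − 4.0) = 6.8025/39.8000 = 0.17092 kt/m

0.1709 kt/m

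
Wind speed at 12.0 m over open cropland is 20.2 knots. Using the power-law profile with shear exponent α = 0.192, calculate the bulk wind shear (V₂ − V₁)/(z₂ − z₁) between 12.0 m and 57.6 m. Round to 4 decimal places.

0.1557 knots/m

Power law: V₂ = V₁ · (z₂/z₁)^α = 20.2 × (4.8000)^0.192 = 27.2992 knots
ΔV/Δz = (27.2992 − 20.2)/(57.6 − 12.0) = 7.0992/45.6000 = 0.15568 knots/m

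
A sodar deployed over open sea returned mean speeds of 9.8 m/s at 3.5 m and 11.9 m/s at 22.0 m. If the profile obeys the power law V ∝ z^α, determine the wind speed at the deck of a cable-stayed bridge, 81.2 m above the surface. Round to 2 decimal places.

First find α: α = ln(V₂/V₁)/ln(z₂/z₁) = ln(11.9/9.8)/ln(22.0/3.5) = 0.19416/1.83828 = 0.1056
Extrapolate from 22.0 m to 81.2 m: V₃ = 11.9 × (81.2/22.0)^0.1056 = 11.9 × 1.1479 = 13.6599 m/s

13.66 m/s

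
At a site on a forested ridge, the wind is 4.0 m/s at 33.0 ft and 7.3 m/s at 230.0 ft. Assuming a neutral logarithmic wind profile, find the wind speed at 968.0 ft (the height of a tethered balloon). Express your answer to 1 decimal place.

9.7 m/s

Log law: V ∝ ln(z/z₀). From the pair, with r = V₁/V₂ = 0.54795,
ln z₀ = (ln z₁ − r·ln z₂)/(1 − r) = (3.4965 − 0.54795×5.4381)/0.45205 = 1.1431 → z₀ = 3.136 ft
V₃ = V₁ · ln(z₃/z₀)/ln(z₁/z₀) = 4.0 × 5.7321/2.3534 = 9.7427 m/s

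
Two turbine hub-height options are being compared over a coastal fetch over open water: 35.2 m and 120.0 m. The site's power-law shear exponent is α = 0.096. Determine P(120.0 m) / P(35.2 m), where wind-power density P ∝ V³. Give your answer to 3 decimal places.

Speed ratio: V_B/V_A = (z_B/z_A)^α = (120.0/35.2)^0.096 = (3.4091)^0.096 = 1.12495
Power-density ratio: P_B/P_A = (V_B/V_A)³ = (1.12495)³ = 1.42364

1.424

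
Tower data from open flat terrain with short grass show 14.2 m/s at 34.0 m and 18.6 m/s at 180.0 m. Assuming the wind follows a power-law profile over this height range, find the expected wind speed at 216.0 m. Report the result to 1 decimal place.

19.2 m/s

First find α: α = ln(V₂/V₁)/ln(z₂/z₁) = ln(18.6/14.2)/ln(180.0/34.0) = 0.26992/1.66660 = 0.1620
Extrapolate from 180.0 m to 216.0 m: V₃ = 18.6 × (216.0/180.0)^0.1620 = 18.6 × 1.0300 = 19.1574 m/s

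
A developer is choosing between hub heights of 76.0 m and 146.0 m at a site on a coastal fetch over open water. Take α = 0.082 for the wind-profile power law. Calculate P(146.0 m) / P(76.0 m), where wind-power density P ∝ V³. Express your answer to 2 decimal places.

Speed ratio: V_B/V_A = (z_B/z_A)^α = (146.0/76.0)^0.082 = (1.9211)^0.082 = 1.05499
Power-density ratio: P_B/P_A = (V_B/V_A)³ = (1.05499)³ = 1.17422

1.17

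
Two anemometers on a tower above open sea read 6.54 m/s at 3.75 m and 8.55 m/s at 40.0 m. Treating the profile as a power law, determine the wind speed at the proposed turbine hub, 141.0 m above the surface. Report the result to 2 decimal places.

First find α: α = ln(V₂/V₁)/ln(z₂/z₁) = ln(8.55/6.54)/ln(40.0/3.75) = 0.26799/2.36712 = 0.1132
Extrapolate from 40.0 m to 141.0 m: V₃ = 8.55 × (141.0/40.0)^0.1132 = 8.55 × 1.1533 = 9.8608 m/s

9.86 m/s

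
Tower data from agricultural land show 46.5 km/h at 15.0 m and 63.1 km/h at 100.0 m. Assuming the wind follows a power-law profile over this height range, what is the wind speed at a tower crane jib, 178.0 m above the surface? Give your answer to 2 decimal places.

First find α: α = ln(V₂/V₁)/ln(z₂/z₁) = ln(63.1/46.5)/ln(100.0/15.0) = 0.30527/1.89712 = 0.1609
Extrapolate from 100.0 m to 178.0 m: V₃ = 63.1 × (178.0/100.0)^0.1609 = 63.1 × 1.0972 = 69.2349 km/h

69.23 km/h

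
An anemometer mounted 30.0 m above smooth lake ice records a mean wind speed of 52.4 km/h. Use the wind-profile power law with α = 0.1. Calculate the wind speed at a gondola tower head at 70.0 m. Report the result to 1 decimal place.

Power-law profile: V₂ = V₁ · (z₂/z₁)^α
V₂ = 52.4 × (70.0/30.0)^0.1 = 52.4 × (2.3333)^0.1
    = 52.4 × 1.0884 = 57.0334 km/h

57.0 km/h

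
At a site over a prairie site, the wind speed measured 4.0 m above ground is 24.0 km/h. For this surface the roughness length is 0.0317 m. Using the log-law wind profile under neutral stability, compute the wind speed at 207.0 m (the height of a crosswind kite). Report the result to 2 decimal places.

Log law: V(z) ∝ ln(z/z₀), so V₂/V₁ = ln(z₂/z₀) / ln(z₁/z₀).
ln(207.0/0.0317) = 8.7842, ln(4.0/0.0317) = 4.8377
V₂ = 24.0 × 8.7842/4.8377 = 24.0 × 1.8158 = 43.5782 km/h

43.58 km/h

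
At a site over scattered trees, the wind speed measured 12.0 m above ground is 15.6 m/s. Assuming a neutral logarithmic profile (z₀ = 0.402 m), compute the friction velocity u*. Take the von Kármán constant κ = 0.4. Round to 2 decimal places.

Log law: V(z) = (u*/κ) · ln(z/z₀) ⇒ u* = κ · V / ln(z/z₀)
u* = 0.4 × 15.6 / ln(12.0/0.402) = 0.4 × 15.6 / 3.3962
   = 6.2400 / 3.3962 = 1.8373 m/s

u* ≈ 1.84 m/s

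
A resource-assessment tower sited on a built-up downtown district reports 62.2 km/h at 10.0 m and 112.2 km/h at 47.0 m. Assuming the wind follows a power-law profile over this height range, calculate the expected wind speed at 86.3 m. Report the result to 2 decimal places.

141.45 km/h

First find α: α = ln(V₂/V₁)/ln(z₂/z₁) = ln(112.2/62.2)/ln(47.0/10.0) = 0.58993/1.54756 = 0.3812
Extrapolate from 47.0 m to 86.3 m: V₃ = 112.2 × (86.3/47.0)^0.3812 = 112.2 × 1.2607 = 141.4477 km/h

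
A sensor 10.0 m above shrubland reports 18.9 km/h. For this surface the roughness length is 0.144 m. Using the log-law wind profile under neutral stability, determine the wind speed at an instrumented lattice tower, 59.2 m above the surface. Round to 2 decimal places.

Log law: V(z) ∝ ln(z/z₀), so V₂/V₁ = ln(z₂/z₀) / ln(z₁/z₀).
ln(59.2/0.144) = 6.0189, ln(10.0/0.144) = 4.2405
V₂ = 18.9 × 6.0189/4.2405 = 18.9 × 1.4194 = 26.8260 km/h

26.83 km/h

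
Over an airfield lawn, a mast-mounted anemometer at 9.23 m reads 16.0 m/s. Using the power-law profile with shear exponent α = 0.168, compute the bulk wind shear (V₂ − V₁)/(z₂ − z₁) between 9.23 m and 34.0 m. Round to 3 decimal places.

0.158 m/s/m

Power law: V₂ = V₁ · (z₂/z₁)^α = 16.0 × (3.6836)^0.168 = 19.9184 m/s
ΔV/Δz = (19.9184 − 16.0)/(34.0 − 9.23) = 3.9184/24.7700 = 0.15819 m/s/m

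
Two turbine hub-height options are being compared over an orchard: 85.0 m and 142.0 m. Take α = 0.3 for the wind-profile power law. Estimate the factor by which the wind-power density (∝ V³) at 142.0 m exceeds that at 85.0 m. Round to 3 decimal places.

Speed ratio: V_B/V_A = (z_B/z_A)^α = (142.0/85.0)^0.3 = (1.6706)^0.3 = 1.16644
Power-density ratio: P_B/P_A = (V_B/V_A)³ = (1.16644)³ = 1.58702

1.587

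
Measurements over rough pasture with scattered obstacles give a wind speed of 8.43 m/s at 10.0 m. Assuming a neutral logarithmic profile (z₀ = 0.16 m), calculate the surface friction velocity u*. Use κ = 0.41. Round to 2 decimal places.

u* ≈ 0.84 m/s

Log law: V(z) = (u*/κ) · ln(z/z₀) ⇒ u* = κ · V / ln(z/z₀)
u* = 0.41 × 8.43 / ln(10.0/0.16) = 0.41 × 8.43 / 4.1352
   = 3.4563 / 4.1352 = 0.8358 m/s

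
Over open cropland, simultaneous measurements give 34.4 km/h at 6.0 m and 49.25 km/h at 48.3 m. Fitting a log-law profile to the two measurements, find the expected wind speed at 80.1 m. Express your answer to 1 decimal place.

52.9 km/h

Log law: V ∝ ln(z/z₀). From the pair, with r = V₁/V₂ = 0.69848,
ln z₀ = (ln z₁ − r·ln z₂)/(1 − r) = (1.7918 − 0.69848×3.8774)/0.30152 = -3.0397 → z₀ = 0.04785 m
V₃ = V₁ · ln(z₃/z₀)/ln(z₁/z₀) = 34.4 × 7.4230/4.8315 = 52.8516 km/h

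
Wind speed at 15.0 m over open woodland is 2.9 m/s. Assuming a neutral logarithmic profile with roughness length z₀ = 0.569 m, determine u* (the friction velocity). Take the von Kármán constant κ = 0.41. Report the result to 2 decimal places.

u* ≈ 0.36 m/s

Log law: V(z) = (u*/κ) · ln(z/z₀) ⇒ u* = κ · V / ln(z/z₀)
u* = 0.41 × 2.9 / ln(15.0/0.569) = 0.41 × 2.9 / 3.2719
   = 1.1890 / 3.2719 = 0.3634 m/s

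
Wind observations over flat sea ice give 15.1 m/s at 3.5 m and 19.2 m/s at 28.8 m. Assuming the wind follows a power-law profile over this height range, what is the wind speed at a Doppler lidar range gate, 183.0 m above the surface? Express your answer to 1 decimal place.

First find α: α = ln(V₂/V₁)/ln(z₂/z₁) = ln(19.2/15.1)/ln(28.8/3.5) = 0.24022/2.10761 = 0.1140
Extrapolate from 28.8 m to 183.0 m: V₃ = 19.2 × (183.0/28.8)^0.1140 = 19.2 × 1.2346 = 23.7045 m/s

23.7 m/s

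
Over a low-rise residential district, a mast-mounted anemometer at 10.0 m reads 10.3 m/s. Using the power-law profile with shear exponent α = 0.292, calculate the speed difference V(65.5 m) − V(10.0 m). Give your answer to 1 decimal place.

Power law: V₂ = V₁ · (z₂/z₁)^α = 10.3 × (6.5500)^0.292 = 17.8312 m/s
ΔV = 17.8312 − 10.3 = 7.5312 m/s

7.5 m/s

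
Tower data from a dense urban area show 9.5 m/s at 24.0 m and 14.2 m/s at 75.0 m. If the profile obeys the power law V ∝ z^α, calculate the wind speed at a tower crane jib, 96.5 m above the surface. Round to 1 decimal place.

15.5 m/s

First find α: α = ln(V₂/V₁)/ln(z₂/z₁) = ln(14.2/9.5)/ln(75.0/24.0) = 0.40195/1.13943 = 0.3528
Extrapolate from 75.0 m to 96.5 m: V₃ = 14.2 × (96.5/75.0)^0.3528 = 14.2 × 1.0930 = 15.5204 m/s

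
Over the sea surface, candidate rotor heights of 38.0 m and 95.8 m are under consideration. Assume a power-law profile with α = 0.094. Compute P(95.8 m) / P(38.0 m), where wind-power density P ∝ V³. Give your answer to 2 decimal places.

1.30

Speed ratio: V_B/V_A = (z_B/z_A)^α = (95.8/38.0)^0.094 = (2.5211)^0.094 = 1.09081
Power-density ratio: P_B/P_A = (V_B/V_A)³ = (1.09081)³ = 1.29791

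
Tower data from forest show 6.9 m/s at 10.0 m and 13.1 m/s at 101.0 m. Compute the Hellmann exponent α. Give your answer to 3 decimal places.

α ≈ 0.277

Power law: V₂/V₁ = (z₂/z₁)^α ⇒ α = ln(V₂/V₁) / ln(z₂/z₁)
α = ln(13.1/6.9) / ln(101.0/10.0) = ln(1.8986) / ln(10.1000)
  = 0.64109 / 2.31254 = 0.27722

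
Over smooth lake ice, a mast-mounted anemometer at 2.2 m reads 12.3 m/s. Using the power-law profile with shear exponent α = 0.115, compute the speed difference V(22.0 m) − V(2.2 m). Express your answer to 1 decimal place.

Power law: V₂ = V₁ · (z₂/z₁)^α = 12.3 × (10.0000)^0.115 = 16.0290 m/s
ΔV = 16.0290 − 12.3 = 3.7290 m/s

3.7 m/s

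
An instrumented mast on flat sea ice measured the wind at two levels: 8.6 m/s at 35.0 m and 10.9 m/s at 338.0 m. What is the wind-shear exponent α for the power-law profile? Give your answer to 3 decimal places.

Power law: V₂/V₁ = (z₂/z₁)^α ⇒ α = ln(V₂/V₁) / ln(z₂/z₁)
α = ln(10.9/8.6) / ln(338.0/35.0) = ln(1.2674) / ln(9.6571)
  = 0.23700 / 2.26770 = 0.10451

α ≈ 0.105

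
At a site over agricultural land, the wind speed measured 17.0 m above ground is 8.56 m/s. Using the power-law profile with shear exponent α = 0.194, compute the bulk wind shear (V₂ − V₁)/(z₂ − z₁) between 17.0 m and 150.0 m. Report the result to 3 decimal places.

0.034 m/s/m

Power law: V₂ = V₁ · (z₂/z₁)^α = 8.56 × (8.8235)^0.194 = 13.0596 m/s
ΔV/Δz = (13.0596 − 8.56)/(150.0 − 17.0) = 4.4996/133.0000 = 0.03383 m/s/m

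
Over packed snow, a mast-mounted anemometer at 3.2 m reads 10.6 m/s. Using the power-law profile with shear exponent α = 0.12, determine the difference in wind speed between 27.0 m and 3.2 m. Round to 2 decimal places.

3.09 m/s

Power law: V₂ = V₁ · (z₂/z₁)^α = 10.6 × (8.4375)^0.12 = 13.6915 m/s
ΔV = 13.6915 − 10.6 = 3.0915 m/s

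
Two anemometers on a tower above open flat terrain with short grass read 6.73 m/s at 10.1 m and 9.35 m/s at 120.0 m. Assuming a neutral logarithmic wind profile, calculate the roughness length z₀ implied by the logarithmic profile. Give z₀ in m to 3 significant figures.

z₀ ≈ 0.0175 m

Log law: V(z) ∝ ln(z/z₀). With r = V₁/V₂ = 6.73/9.35 = 0.71979,
r · ln(z₂/z₀) = ln(z₁/z₀) ⇒ ln z₀ = (ln z₁ − r·ln z₂)/(1 − r)
ln z₀ = (2.31254 − 0.71979×4.78749) / 0.28021 = -4.0449
z₀ = exp(-4.0449) = 0.01751 m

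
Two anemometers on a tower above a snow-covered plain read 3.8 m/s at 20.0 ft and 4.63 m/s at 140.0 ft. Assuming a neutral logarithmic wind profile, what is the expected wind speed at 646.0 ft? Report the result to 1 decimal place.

Log law: V ∝ ln(z/z₀). From the pair, with r = V₁/V₂ = 0.82073,
ln z₀ = (ln z₁ − r·ln z₂)/(1 − r) = (2.9957 − 0.82073×4.9416)/0.17927 = -5.9133 → z₀ = 0.002703 ft
V₃ = V₁ · ln(z₃/z₀)/ln(z₁/z₀) = 3.8 × 12.3841/8.9090 = 5.2822 m/s

5.3 m/s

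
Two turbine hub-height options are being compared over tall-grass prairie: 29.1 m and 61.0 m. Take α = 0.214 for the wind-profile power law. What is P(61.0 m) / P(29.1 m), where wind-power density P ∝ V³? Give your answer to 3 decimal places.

1.608

Speed ratio: V_B/V_A = (z_B/z_A)^α = (61.0/29.1)^0.214 = (2.0962)^0.214 = 1.17162
Power-density ratio: P_B/P_A = (V_B/V_A)³ = (1.17162)³ = 1.60828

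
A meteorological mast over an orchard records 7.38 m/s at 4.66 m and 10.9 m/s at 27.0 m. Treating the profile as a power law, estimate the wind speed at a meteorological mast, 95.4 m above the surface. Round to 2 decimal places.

First find α: α = ln(V₂/V₁)/ln(z₂/z₁) = ln(10.9/7.38)/ln(27.0/4.66) = 0.38999/1.75682 = 0.2220
Extrapolate from 27.0 m to 95.4 m: V₃ = 10.9 × (95.4/27.0)^0.2220 = 10.9 × 1.3234 = 14.4250 m/s

14.42 m/s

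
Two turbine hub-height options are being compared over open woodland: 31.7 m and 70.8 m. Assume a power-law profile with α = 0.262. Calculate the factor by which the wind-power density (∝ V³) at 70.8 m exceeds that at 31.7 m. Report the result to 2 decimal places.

1.88

Speed ratio: V_B/V_A = (z_B/z_A)^α = (70.8/31.7)^0.262 = (2.2334)^0.262 = 1.23433
Power-density ratio: P_B/P_A = (V_B/V_A)³ = (1.23433)³ = 1.88059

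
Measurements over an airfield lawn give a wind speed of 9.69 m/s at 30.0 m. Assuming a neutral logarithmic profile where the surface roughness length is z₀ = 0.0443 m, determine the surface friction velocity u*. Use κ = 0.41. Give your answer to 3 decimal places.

Log law: V(z) = (u*/κ) · ln(z/z₀) ⇒ u* = κ · V / ln(z/z₀)
u* = 0.41 × 9.69 / ln(30.0/0.0443) = 0.41 × 9.69 / 6.5180
   = 3.9729 / 6.5180 = 0.6095 m/s

u* ≈ 0.610 m/s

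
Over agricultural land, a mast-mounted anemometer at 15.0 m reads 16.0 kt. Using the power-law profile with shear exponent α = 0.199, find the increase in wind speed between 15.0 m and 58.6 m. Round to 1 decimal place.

5.0 kt

Power law: V₂ = V₁ · (z₂/z₁)^α = 16.0 × (3.9067)^0.199 = 20.9841 kt
ΔV = 20.9841 − 16.0 = 4.9841 kt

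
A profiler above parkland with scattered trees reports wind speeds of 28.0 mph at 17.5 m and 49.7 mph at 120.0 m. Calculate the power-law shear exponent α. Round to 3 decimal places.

α ≈ 0.298

Power law: V₂/V₁ = (z₂/z₁)^α ⇒ α = ln(V₂/V₁) / ln(z₂/z₁)
α = ln(49.7/28.0) / ln(120.0/17.5) = ln(1.7750) / ln(6.8571)
  = 0.57380 / 1.92529 = 0.29803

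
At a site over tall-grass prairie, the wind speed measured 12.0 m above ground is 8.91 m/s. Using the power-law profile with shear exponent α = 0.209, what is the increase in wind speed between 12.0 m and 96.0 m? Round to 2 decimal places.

Power law: V₂ = V₁ · (z₂/z₁)^α = 8.91 × (8.0000)^0.209 = 13.7602 m/s
ΔV = 13.7602 − 8.91 = 4.8502 m/s

4.85 m/s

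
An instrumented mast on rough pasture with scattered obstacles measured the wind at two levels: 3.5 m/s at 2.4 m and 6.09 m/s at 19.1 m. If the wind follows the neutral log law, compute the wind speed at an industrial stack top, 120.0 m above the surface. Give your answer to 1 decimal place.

8.4 m/s

Log law: V ∝ ln(z/z₀). From the pair, with r = V₁/V₂ = 0.57471,
ln z₀ = (ln z₁ − r·ln z₂)/(1 − r) = (0.8755 − 0.57471×2.9497)/0.42529 = -1.9275 → z₀ = 0.1455 m
V₃ = V₁ · ln(z₃/z₀)/ln(z₁/z₀) = 3.5 × 6.7150/2.8030 = 8.3848 m/s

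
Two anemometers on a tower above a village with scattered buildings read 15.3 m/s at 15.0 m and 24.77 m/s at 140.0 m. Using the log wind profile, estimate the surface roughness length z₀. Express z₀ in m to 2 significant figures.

Log law: V(z) ∝ ln(z/z₀). With r = V₁/V₂ = 15.3/24.77 = 0.61768,
r · ln(z₂/z₀) = ln(z₁/z₀) ⇒ ln z₀ = (ln z₁ − r·ln z₂)/(1 − r)
ln z₀ = (2.70805 − 0.61768×4.94164) / 0.38232 = -0.9006
z₀ = exp(-0.9006) = 0.4063 m

z₀ ≈ 0.41 m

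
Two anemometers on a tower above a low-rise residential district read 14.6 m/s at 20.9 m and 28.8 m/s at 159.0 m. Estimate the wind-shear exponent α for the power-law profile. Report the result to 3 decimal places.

α ≈ 0.335

Power law: V₂/V₁ = (z₂/z₁)^α ⇒ α = ln(V₂/V₁) / ln(z₂/z₁)
α = ln(28.8/14.6) / ln(159.0/20.9) = ln(1.9726) / ln(7.6077)
  = 0.67935 / 2.02916 = 0.33480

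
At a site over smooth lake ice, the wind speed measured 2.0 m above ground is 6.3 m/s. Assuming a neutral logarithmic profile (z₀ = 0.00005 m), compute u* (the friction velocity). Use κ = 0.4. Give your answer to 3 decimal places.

u* ≈ 0.238 m/s

Log law: V(z) = (u*/κ) · ln(z/z₀) ⇒ u* = κ · V / ln(z/z₀)
u* = 0.4 × 6.3 / ln(2.0/0.00005) = 0.4 × 6.3 / 10.5966
   = 2.5200 / 10.5966 = 0.2378 m/s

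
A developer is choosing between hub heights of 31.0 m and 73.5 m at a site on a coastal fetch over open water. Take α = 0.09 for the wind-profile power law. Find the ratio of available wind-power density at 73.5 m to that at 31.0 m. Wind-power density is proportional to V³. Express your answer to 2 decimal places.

1.26

Speed ratio: V_B/V_A = (z_B/z_A)^α = (73.5/31.0)^0.09 = (2.3710)^0.09 = 1.08079
Power-density ratio: P_B/P_A = (V_B/V_A)³ = (1.08079)³ = 1.26250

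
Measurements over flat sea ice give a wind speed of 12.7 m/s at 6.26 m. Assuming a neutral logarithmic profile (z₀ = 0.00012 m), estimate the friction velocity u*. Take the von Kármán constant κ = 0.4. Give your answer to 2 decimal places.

u* ≈ 0.47 m/s

Log law: V(z) = (u*/κ) · ln(z/z₀) ⇒ u* = κ · V / ln(z/z₀)
u* = 0.4 × 12.7 / ln(6.26/0.00012) = 0.4 × 12.7 / 10.8622
   = 5.0800 / 10.8622 = 0.4677 m/s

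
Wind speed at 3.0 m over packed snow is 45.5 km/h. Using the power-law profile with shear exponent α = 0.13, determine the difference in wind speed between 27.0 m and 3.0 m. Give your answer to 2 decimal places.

15.04 km/h

Power law: V₂ = V₁ · (z₂/z₁)^α = 45.5 × (9.0000)^0.13 = 60.5429 km/h
ΔV = 60.5429 − 45.5 = 15.0429 km/h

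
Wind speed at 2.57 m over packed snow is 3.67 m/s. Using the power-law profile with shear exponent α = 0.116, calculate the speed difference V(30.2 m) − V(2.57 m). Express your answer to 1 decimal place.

1.2 m/s

Power law: V₂ = V₁ · (z₂/z₁)^α = 3.67 × (11.7510)^0.116 = 4.8842 m/s
ΔV = 4.8842 − 3.67 = 1.2142 m/s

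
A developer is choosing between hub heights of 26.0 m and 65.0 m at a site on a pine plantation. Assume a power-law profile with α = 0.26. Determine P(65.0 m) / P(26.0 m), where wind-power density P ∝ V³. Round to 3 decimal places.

Speed ratio: V_B/V_A = (z_B/z_A)^α = (65.0/26.0)^0.26 = (2.5000)^0.26 = 1.26901
Power-density ratio: P_B/P_A = (V_B/V_A)³ = (1.26901)³ = 2.04359

2.044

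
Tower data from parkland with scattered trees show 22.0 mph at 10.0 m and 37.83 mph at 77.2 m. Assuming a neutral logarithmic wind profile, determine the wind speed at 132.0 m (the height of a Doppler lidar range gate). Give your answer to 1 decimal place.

Log law: V ∝ ln(z/z₀). From the pair, with r = V₁/V₂ = 0.58155,
ln z₀ = (ln z₁ − r·ln z₂)/(1 − r) = (2.3026 − 0.58155×4.3464)/0.41845 = -0.5378 → z₀ = 0.5840 m
V₃ = V₁ · ln(z₃/z₀)/ln(z₁/z₀) = 22.0 × 5.4206/2.8404 = 41.9846 mph

42.0 mph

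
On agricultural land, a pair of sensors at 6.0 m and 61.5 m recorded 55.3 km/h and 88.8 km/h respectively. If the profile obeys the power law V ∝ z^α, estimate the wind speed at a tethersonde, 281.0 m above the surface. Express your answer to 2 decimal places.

First find α: α = ln(V₂/V₁)/ln(z₂/z₁) = ln(88.8/55.3)/ln(61.5/6.0) = 0.47361/2.32728 = 0.2035
Extrapolate from 61.5 m to 281.0 m: V₃ = 88.8 × (281.0/61.5)^0.2035 = 88.8 × 1.3623 = 120.9741 km/h

120.97 km/h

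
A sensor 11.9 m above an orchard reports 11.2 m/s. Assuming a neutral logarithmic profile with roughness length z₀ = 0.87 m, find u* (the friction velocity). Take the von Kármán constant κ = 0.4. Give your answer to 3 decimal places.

Log law: V(z) = (u*/κ) · ln(z/z₀) ⇒ u* = κ · V / ln(z/z₀)
u* = 0.4 × 11.2 / ln(11.9/0.87) = 0.4 × 11.2 / 2.6158
   = 4.4800 / 2.6158 = 1.7127 m/s

u* ≈ 1.713 m/s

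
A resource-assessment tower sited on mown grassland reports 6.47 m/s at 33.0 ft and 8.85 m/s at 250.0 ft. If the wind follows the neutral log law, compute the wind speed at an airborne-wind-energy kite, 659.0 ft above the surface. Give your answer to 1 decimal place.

10.0 m/s

Log law: V ∝ ln(z/z₀). From the pair, with r = V₁/V₂ = 0.73107,
ln z₀ = (ln z₁ − r·ln z₂)/(1 − r) = (3.4965 − 0.73107×5.5215)/0.26893 = -2.0083 → z₀ = 0.1342 ft
V₃ = V₁ · ln(z₃/z₀)/ln(z₁/z₀) = 6.47 × 8.4990/5.5048 = 9.9892 m/s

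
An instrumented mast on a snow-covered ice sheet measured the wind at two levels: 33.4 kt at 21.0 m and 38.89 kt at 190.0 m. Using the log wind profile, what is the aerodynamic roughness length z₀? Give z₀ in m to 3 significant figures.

Log law: V(z) ∝ ln(z/z₀). With r = V₁/V₂ = 33.4/38.89 = 0.85883,
r · ln(z₂/z₀) = ln(z₁/z₀) ⇒ ln z₀ = (ln z₁ − r·ln z₂)/(1 − r)
ln z₀ = (3.04452 − 0.85883×5.24702) / 0.14117 = -10.3550
z₀ = exp(-10.3550) = 0.00003183 m

z₀ ≈ 0.0000318 m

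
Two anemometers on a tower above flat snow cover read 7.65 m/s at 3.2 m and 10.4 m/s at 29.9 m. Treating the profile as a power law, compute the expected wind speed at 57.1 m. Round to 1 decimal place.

11.4 m/s

First find α: α = ln(V₂/V₁)/ln(z₂/z₁) = ln(10.4/7.65)/ln(29.9/3.2) = 0.30710/2.23471 = 0.1374
Extrapolate from 29.9 m to 57.1 m: V₃ = 10.4 × (57.1/29.9)^0.1374 = 10.4 × 1.0930 = 11.3670 m/s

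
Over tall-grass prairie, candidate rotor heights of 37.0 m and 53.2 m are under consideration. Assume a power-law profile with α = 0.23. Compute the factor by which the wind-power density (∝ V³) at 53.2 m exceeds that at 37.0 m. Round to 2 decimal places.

Speed ratio: V_B/V_A = (z_B/z_A)^α = (53.2/37.0)^0.23 = (1.4378)^0.23 = 1.08711
Power-density ratio: P_B/P_A = (V_B/V_A)³ = (1.08711)³ = 1.28475

1.28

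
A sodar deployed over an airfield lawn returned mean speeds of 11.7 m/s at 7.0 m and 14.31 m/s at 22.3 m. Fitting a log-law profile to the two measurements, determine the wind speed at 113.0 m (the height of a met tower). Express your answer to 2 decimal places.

17.97 m/s

Log law: V ∝ ln(z/z₀). From the pair, with r = V₁/V₂ = 0.81761,
ln z₀ = (ln z₁ − r·ln z₂)/(1 − r) = (1.9459 − 0.81761×3.1046)/0.18239 = -3.2482 → z₀ = 0.03885 m
V₃ = V₁ · ln(z₃/z₀)/ln(z₁/z₀) = 11.7 × 7.9755/5.1941 = 17.9655 m/s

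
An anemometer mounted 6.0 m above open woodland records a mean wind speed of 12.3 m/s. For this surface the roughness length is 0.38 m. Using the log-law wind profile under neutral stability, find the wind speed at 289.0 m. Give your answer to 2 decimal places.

29.57 m/s

Log law: V(z) ∝ ln(z/z₀), so V₂/V₁ = ln(z₂/z₀) / ln(z₁/z₀).
ln(289.0/0.38) = 6.6340, ln(6.0/0.38) = 2.7593
V₂ = 12.3 × 6.6340/2.7593 = 12.3 × 2.4042 = 29.5716 m/s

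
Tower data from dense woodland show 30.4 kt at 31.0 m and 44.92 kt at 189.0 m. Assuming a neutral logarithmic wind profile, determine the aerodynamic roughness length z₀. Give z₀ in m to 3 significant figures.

z₀ ≈ 0.704 m

Log law: V(z) ∝ ln(z/z₀). With r = V₁/V₂ = 30.4/44.92 = 0.67676,
r · ln(z₂/z₀) = ln(z₁/z₀) ⇒ ln z₀ = (ln z₁ − r·ln z₂)/(1 − r)
ln z₀ = (3.43399 − 0.67676×5.24175) / 0.32324 = -0.3509
z₀ = exp(-0.3509) = 0.7041 m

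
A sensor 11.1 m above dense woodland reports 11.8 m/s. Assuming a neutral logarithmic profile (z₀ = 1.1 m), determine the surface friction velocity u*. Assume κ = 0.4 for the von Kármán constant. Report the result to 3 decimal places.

Log law: V(z) = (u*/κ) · ln(z/z₀) ⇒ u* = κ · V / ln(z/z₀)
u* = 0.4 × 11.8 / ln(11.1/1.1) = 0.4 × 11.8 / 2.3116
   = 4.7200 / 2.3116 = 2.0418 m/s

u* ≈ 2.042 m/s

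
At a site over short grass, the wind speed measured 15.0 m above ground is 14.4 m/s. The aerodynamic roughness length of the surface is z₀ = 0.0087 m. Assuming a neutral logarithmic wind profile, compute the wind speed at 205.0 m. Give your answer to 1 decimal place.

19.5 m/s

Log law: V(z) ∝ ln(z/z₀), so V₂/V₁ = ln(z₂/z₀) / ln(z₁/z₀).
ln(205.0/0.0087) = 10.0674, ln(15.0/0.0087) = 7.4525
V₂ = 14.4 × 10.0674/7.4525 = 14.4 × 1.3509 = 19.4527 m/s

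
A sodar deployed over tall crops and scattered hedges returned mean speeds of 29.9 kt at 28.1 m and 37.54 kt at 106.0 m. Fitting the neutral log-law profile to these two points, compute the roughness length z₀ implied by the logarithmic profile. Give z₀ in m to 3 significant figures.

z₀ ≈ 0.156 m

Log law: V(z) ∝ ln(z/z₀). With r = V₁/V₂ = 29.9/37.54 = 0.79648,
r · ln(z₂/z₀) = ln(z₁/z₀) ⇒ ln z₀ = (ln z₁ − r·ln z₂)/(1 − r)
ln z₀ = (3.33577 − 0.79648×4.66344) / 0.20352 = -1.8602
z₀ = exp(-1.8602) = 0.1556 m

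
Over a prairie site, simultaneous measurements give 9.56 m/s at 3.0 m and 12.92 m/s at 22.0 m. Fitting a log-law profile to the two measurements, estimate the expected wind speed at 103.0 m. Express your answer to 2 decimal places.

15.52 m/s

Log law: V ∝ ln(z/z₀). From the pair, with r = V₁/V₂ = 0.73994,
ln z₀ = (ln z₁ − r·ln z₂)/(1 − r) = (1.0986 − 0.73994×3.0910)/0.26006 = -4.5703 → z₀ = 0.01035 m
V₃ = V₁ · ln(z₃/z₀)/ln(z₁/z₀) = 9.56 × 9.2051/5.6689 = 15.5232 m/s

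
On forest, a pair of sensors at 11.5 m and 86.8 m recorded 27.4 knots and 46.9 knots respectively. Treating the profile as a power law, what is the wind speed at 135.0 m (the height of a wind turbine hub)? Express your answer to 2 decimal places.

52.74 knots

First find α: α = ln(V₂/V₁)/ln(z₂/z₁) = ln(46.9/27.4)/ln(86.8/11.5) = 0.53747/2.02126 = 0.2659
Extrapolate from 86.8 m to 135.0 m: V₃ = 46.9 × (135.0/86.8)^0.2659 = 46.9 × 1.1246 = 52.7446 knots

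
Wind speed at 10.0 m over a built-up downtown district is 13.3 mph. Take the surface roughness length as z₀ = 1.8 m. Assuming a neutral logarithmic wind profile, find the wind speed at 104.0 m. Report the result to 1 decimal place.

31.5 mph

Log law: V(z) ∝ ln(z/z₀), so V₂/V₁ = ln(z₂/z₀) / ln(z₁/z₀).
ln(104.0/1.8) = 4.0566, ln(10.0/1.8) = 1.7148
V₂ = 13.3 × 4.0566/1.7148 = 13.3 × 2.3656 = 31.4631 mph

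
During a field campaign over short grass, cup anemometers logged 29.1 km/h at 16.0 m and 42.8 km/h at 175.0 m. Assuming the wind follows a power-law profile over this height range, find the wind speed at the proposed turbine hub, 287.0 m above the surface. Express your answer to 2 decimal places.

First find α: α = ln(V₂/V₁)/ln(z₂/z₁) = ln(42.8/29.1)/ln(175.0/16.0) = 0.38580/2.39220 = 0.1613
Extrapolate from 175.0 m to 287.0 m: V₃ = 42.8 × (287.0/175.0)^0.1613 = 42.8 × 1.0831 = 46.3546 km/h

46.35 km/h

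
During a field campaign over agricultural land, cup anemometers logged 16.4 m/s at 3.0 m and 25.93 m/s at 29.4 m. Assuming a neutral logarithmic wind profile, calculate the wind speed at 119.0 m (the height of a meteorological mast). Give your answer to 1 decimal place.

31.8 m/s

Log law: V ∝ ln(z/z₀). From the pair, with r = V₁/V₂ = 0.63247,
ln z₀ = (ln z₁ − r·ln z₂)/(1 − r) = (1.0986 − 0.63247×3.3810)/0.36753 = -2.8291 → z₀ = 0.05907 m
V₃ = V₁ · ln(z₃/z₀)/ln(z₁/z₀) = 16.4 × 7.6082/3.9277 = 31.7678 m/s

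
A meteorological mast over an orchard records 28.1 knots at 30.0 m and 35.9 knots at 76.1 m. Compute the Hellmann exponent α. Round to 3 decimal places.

α ≈ 0.263

Power law: V₂/V₁ = (z₂/z₁)^α ⇒ α = ln(V₂/V₁) / ln(z₂/z₁)
α = ln(35.9/28.1) / ln(76.1/30.0) = ln(1.2776) / ln(2.5367)
  = 0.24497 / 0.93085 = 0.26317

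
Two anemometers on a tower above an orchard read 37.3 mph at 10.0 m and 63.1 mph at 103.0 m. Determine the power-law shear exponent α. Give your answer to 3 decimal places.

α ≈ 0.225

Power law: V₂/V₁ = (z₂/z₁)^α ⇒ α = ln(V₂/V₁) / ln(z₂/z₁)
α = ln(63.1/37.3) / ln(103.0/10.0) = ln(1.6917) / ln(10.3000)
  = 0.52573 / 2.33214 = 0.22543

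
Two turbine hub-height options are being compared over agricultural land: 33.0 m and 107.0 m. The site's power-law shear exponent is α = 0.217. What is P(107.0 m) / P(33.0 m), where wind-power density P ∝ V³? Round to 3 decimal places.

2.151

Speed ratio: V_B/V_A = (z_B/z_A)^α = (107.0/33.0)^0.217 = (3.2424)^0.217 = 1.29080
Power-density ratio: P_B/P_A = (V_B/V_A)³ = (1.29080)³ = 2.15068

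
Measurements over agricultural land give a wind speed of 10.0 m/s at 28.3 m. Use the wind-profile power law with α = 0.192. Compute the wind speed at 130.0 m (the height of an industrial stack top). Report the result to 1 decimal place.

13.4 m/s

Power-law profile: V₂ = V₁ · (z₂/z₁)^α
V₂ = 10.0 × (130.0/28.3)^0.192 = 10.0 × (4.5936)^0.192
    = 10.0 × 1.3401 = 13.4009 m/s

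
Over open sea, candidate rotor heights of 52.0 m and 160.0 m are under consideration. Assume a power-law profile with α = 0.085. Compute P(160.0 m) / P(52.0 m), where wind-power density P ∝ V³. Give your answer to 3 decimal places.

Speed ratio: V_B/V_A = (z_B/z_A)^α = (160.0/52.0)^0.085 = (3.0769)^0.085 = 1.10025
Power-density ratio: P_B/P_A = (V_B/V_A)³ = (1.10025)³ = 1.33189

1.332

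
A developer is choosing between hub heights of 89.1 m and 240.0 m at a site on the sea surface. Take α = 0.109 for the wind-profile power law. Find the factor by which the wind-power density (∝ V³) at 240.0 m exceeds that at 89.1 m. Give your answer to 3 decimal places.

1.383

Speed ratio: V_B/V_A = (z_B/z_A)^α = (240.0/89.1)^0.109 = (2.6936)^0.109 = 1.11405
Power-density ratio: P_B/P_A = (V_B/V_A)³ = (1.11405)³ = 1.38267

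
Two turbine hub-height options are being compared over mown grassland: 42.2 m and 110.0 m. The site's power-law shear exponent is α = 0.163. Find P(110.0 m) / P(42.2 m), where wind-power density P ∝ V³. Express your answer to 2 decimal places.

1.60

Speed ratio: V_B/V_A = (z_B/z_A)^α = (110.0/42.2)^0.163 = (2.6066)^0.163 = 1.16902
Power-density ratio: P_B/P_A = (V_B/V_A)³ = (1.16902)³ = 1.59758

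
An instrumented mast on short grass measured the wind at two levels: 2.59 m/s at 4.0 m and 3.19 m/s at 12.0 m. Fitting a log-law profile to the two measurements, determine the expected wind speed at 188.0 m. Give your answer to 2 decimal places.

4.69 m/s

Log law: V ∝ ln(z/z₀). From the pair, with r = V₁/V₂ = 0.81191,
ln z₀ = (ln z₁ − r·ln z₂)/(1 − r) = (1.3863 − 0.81191×2.4849)/0.18809 = -3.3560 → z₀ = 0.03487 m
V₃ = V₁ · ln(z₃/z₀)/ln(z₁/z₀) = 2.59 × 8.5925/4.7423 = 4.6927 m/s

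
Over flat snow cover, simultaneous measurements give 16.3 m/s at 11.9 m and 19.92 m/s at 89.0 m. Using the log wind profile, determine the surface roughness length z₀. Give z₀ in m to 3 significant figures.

Log law: V(z) ∝ ln(z/z₀). With r = V₁/V₂ = 16.3/19.92 = 0.81827,
r · ln(z₂/z₀) = ln(z₁/z₀) ⇒ ln z₀ = (ln z₁ − r·ln z₂)/(1 − r)
ln z₀ = (2.47654 − 0.81827×4.48864) / 0.18173 = -6.5835
z₀ = exp(-6.5835) = 0.001383 m

z₀ ≈ 0.00138 m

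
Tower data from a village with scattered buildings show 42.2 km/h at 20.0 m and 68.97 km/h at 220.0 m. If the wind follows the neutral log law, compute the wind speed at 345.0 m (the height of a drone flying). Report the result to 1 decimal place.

Log law: V ∝ ln(z/z₀). From the pair, with r = V₁/V₂ = 0.61186,
ln z₀ = (ln z₁ − r·ln z₂)/(1 − r) = (2.9957 − 0.61186×5.3936)/0.38814 = -0.7843 → z₀ = 0.4564 m
V₃ = V₁ · ln(z₃/z₀)/ln(z₁/z₀) = 42.2 × 6.6278/3.7800 = 73.9929 km/h

74.0 km/h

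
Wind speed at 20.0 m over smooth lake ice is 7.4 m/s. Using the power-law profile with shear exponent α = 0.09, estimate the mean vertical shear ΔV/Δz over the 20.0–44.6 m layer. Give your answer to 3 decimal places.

0.023 m/s/m

Power law: V₂ = V₁ · (z₂/z₁)^α = 7.4 × (2.2300)^0.09 = 7.9539 m/s
ΔV/Δz = (7.9539 − 7.4)/(44.6 − 20.0) = 0.5539/24.6000 = 0.02252 m/s/m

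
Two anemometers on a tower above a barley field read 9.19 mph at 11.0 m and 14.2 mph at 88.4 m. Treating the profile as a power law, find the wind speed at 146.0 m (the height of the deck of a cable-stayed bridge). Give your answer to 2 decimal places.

15.77 mph

First find α: α = ln(V₂/V₁)/ln(z₂/z₁) = ln(14.2/9.19)/ln(88.4/11.0) = 0.43513/2.08398 = 0.2088
Extrapolate from 88.4 m to 146.0 m: V₃ = 14.2 × (146.0/88.4)^0.2088 = 14.2 × 1.1104 = 15.7683 mph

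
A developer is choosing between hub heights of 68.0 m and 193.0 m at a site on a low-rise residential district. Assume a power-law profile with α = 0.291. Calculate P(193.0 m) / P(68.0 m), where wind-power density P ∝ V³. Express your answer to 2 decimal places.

Speed ratio: V_B/V_A = (z_B/z_A)^α = (193.0/68.0)^0.291 = (2.8382)^0.291 = 1.35468
Power-density ratio: P_B/P_A = (V_B/V_A)³ = (1.35468)³ = 2.48606

2.49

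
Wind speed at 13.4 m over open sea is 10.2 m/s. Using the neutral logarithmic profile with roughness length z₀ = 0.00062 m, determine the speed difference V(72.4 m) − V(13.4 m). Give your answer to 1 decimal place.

1.7 m/s

Log law: V₂ = V₁ · ln(z₂/z₀)/ln(z₁/z₀) = 10.2 × 11.6680/9.9810 = 11.9240 m/s
ΔV = 11.9240 − 10.2 = 1.7240 m/s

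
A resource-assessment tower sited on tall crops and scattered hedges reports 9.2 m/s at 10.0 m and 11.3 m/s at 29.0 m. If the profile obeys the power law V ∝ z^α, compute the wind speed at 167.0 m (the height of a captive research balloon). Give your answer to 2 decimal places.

First find α: α = ln(V₂/V₁)/ln(z₂/z₁) = ln(11.3/9.2)/ln(29.0/10.0) = 0.20560/1.06471 = 0.1931
Extrapolate from 29.0 m to 167.0 m: V₃ = 11.3 × (167.0/29.0)^0.1931 = 11.3 × 1.4022 = 15.8452 m/s

15.85 m/s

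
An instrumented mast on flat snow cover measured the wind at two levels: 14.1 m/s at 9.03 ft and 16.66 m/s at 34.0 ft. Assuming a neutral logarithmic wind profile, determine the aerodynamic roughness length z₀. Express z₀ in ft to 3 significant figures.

Log law: V(z) ∝ ln(z/z₀). With r = V₁/V₂ = 14.1/16.66 = 0.84634,
r · ln(z₂/z₀) = ln(z₁/z₀) ⇒ ln z₀ = (ln z₁ − r·ln z₂)/(1 − r)
ln z₀ = (2.20055 − 0.84634×3.52636) / 0.15366 = -5.1018
z₀ = exp(-5.1018) = 0.006086 ft

z₀ ≈ 0.00609 ft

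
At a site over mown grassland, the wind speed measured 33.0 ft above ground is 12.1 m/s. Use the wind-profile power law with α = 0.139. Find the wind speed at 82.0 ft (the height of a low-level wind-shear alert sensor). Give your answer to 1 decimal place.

13.7 m/s

Power-law profile: V₂ = V₁ · (z₂/z₁)^α
V₂ = 12.1 × (82.0/33.0)^0.139 = 12.1 × (2.4848)^0.139
    = 12.1 × 1.1349 = 13.7319 m/s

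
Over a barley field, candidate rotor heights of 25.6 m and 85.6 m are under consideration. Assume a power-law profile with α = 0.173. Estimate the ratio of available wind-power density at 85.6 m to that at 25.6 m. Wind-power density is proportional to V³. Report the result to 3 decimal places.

1.871

Speed ratio: V_B/V_A = (z_B/z_A)^α = (85.6/25.6)^0.173 = (3.3437)^0.173 = 1.23223
Power-density ratio: P_B/P_A = (V_B/V_A)³ = (1.23223)³ = 1.87102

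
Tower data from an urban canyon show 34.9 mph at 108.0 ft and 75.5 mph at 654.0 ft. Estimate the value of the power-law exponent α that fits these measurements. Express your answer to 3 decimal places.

Power law: V₂/V₁ = (z₂/z₁)^α ⇒ α = ln(V₂/V₁) / ln(z₂/z₁)
α = ln(75.5/34.9) / ln(654.0/108.0) = ln(2.1633) / ln(6.0556)
  = 0.77165 / 1.80098 = 0.42846

α ≈ 0.428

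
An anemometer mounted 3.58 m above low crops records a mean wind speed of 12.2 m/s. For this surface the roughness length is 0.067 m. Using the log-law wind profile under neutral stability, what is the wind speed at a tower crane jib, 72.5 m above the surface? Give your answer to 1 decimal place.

21.4 m/s

Log law: V(z) ∝ ln(z/z₀), so V₂/V₁ = ln(z₂/z₀) / ln(z₁/z₀).
ln(72.5/0.067) = 6.9866, ln(3.58/0.067) = 3.9784
V₂ = 12.2 × 6.9866/3.9784 = 12.2 × 1.7561 = 21.4248 m/s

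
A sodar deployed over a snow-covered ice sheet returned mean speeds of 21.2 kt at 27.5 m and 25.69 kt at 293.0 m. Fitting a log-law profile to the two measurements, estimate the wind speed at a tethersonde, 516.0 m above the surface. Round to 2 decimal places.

Log law: V ∝ ln(z/z₀). From the pair, with r = V₁/V₂ = 0.82522,
ln z₀ = (ln z₁ − r·ln z₂)/(1 − r) = (3.3142 − 0.82522×5.6802)/0.17478 = -7.8571 → z₀ = 0.0003870 m
V₃ = V₁ · ln(z₃/z₀)/ln(z₁/z₀) = 21.2 × 14.1032/11.1713 = 26.7640 kt

26.76 kt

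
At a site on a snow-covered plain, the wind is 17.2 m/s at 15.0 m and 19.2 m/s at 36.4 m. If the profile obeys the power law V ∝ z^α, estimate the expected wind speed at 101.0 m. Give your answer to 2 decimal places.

21.79 m/s

First find α: α = ln(V₂/V₁)/ln(z₂/z₁) = ln(19.2/17.2)/ln(36.4/15.0) = 0.11000/0.88652 = 0.1241
Extrapolate from 36.4 m to 101.0 m: V₃ = 19.2 × (101.0/36.4)^0.1241 = 19.2 × 1.1350 = 21.7920 m/s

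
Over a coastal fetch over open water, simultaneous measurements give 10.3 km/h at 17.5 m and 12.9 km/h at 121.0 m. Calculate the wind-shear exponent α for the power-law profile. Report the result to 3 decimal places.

α ≈ 0.116

Power law: V₂/V₁ = (z₂/z₁)^α ⇒ α = ln(V₂/V₁) / ln(z₂/z₁)
α = ln(12.9/10.3) / ln(121.0/17.5) = ln(1.2524) / ln(6.9143)
  = 0.22508 / 1.93359 = 0.11641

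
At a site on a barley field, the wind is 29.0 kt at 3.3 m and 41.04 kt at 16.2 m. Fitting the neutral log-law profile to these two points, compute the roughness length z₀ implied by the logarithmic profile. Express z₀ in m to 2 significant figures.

z₀ ≈ 0.071 m

Log law: V(z) ∝ ln(z/z₀). With r = V₁/V₂ = 29.0/41.04 = 0.70663,
r · ln(z₂/z₀) = ln(z₁/z₀) ⇒ ln z₀ = (ln z₁ − r·ln z₂)/(1 − r)
ln z₀ = (1.19392 − 0.70663×2.78501) / 0.29337 = -2.6384
z₀ = exp(-2.6384) = 0.07147 m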